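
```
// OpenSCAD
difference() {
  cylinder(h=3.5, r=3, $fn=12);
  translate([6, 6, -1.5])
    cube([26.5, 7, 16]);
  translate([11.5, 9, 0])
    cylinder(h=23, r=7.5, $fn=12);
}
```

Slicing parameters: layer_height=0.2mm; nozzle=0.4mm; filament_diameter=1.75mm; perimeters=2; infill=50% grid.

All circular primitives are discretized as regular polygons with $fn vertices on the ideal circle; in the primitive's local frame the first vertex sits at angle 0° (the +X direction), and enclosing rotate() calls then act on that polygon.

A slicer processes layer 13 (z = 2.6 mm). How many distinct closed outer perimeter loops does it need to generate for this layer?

At z = 2.6 mm: the r=3 cylinder contributes a regular 12-gon of circumradius 3; the 26.5×7 cube at (6, 6) contributes its full rectangle; the r=7.5 cylinder at (11.5, 9) contributes a regular 12-gon of circumradius 7.5; Taking the first minus the rest: starting from the r=3 cylinder, the 26.5×7 cube at (6, 6) misses the remaining region (no effect); the r=7.5 cylinder at (11.5, 9) misses the remaining region (no effect) — 1 connected region. The result has 1 disconnected region.

1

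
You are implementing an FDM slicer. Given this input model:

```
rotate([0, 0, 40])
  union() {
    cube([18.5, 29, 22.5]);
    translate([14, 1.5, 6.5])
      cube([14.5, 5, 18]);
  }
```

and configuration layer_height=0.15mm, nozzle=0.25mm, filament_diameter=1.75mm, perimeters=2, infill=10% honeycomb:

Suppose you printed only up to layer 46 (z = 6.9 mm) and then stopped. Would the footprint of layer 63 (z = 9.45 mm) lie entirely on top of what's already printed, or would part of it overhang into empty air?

Compare the two slices. At z = 6.9: the cube is present — its section is the full 18.5×29 rectangle (area 536.50 mm²); the 14.5×5 cube at (14, 1.5) contributes its full rectangle (area 72.50 mm²); Taking the union: the regions partially overlap — summed areas 609.00 mm² minus the doubly-counted overlap 22.50 mm² gives 586.50 mm² — area = 586.50 mm²; (rotated 40° about Z; rotation is an isometry so areas/perimeters/island counts are preserved). At z = 9.45: the 18.5×29 cube contributes its full rectangle (area 536.50 mm²); the 14.5×5 cube at (14, 1.5) contributes its full rectangle (area 72.50 mm²); Merging all regions: the regions partially overlap — summed areas 609.00 mm² minus the doubly-counted overlap 22.50 mm² gives 586.50 mm² — area = 586.50 mm²; (whole slice rotated 40° about Z — lengths, areas and connectivity unchanged). Checking containment: the cross-section at z = 9.45 is a subset of the cross-section at z = 6.9.

entirely on top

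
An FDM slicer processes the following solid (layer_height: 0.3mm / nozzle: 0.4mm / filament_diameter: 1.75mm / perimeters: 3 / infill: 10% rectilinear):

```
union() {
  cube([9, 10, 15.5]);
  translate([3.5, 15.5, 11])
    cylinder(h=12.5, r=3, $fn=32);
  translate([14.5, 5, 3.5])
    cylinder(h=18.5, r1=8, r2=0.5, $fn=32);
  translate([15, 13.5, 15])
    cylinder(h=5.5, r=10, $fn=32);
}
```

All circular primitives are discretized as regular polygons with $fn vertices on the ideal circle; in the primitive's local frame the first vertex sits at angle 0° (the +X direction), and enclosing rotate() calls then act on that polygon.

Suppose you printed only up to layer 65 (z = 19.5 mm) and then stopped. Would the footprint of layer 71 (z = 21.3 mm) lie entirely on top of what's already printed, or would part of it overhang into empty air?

Compare the two slices. At z = 19.5: the cube is not intersected at this z (z outside [0, 15.5]); the r=3 cylinder at (3.5, 15.5) gives a regular 32-gon of circumradius 3 (constant along its height) (area = (32/2)·3.000²·sin(360°/32) = 28.09 mm²); the cone at (14.5, 5) contributes a regular 32-gon of circumradius 1.514 (interpolated between r1=8 and r2=0.5 at t=0.865) (area = (32/2)·1.514²·sin(360°/32) = 7.15 mm²); the cylinder at (15, 13.5): section is a regular 32-gon, circumradius r=10 (area = (32/2)·10.000²·sin(360°/32) = 312.14 mm²); Merging all regions: the regions partially overlap — summed areas 347.39 mm² minus the doubly-counted overlap 11.11 mm² gives 336.27 mm² — area = 336.27 mm². At z = 21.3: the cube does not reach this height (z outside [0, 15.5]); the cylinder at (3.5, 15.5): section is a regular 32-gon, circumradius r=3 (area = (32/2)·3.000²·sin(360°/32) = 28.09 mm²); the cone at (14.5, 5) (r1=8→r2=0.5) has section circumradius 0.784 here — a regular 32-gon (area = (32/2)·0.784²·sin(360°/32) = 1.92 mm²); the cylinder at (15, 13.5) is absent (z outside [15, 20.5]); Merging all regions: the 2 present regions are separate (no shared area or edge), so areas and boundary lengths simply add and each stays a separate island — area = 30.01 mm². Checking containment: the cross-section at z = 21.3 is a subset of the cross-section at z = 19.5.

entirely on top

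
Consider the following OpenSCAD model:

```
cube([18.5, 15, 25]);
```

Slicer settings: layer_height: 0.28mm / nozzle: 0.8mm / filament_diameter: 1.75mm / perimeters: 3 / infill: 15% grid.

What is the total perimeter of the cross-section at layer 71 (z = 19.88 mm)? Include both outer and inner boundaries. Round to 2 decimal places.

67.00 mm

At z = 19.88 mm: the 18.5×15 cube contributes its full rectangle (perimeter 67.00 mm). Overall, the cross-section is a single solid region. Total boundary length (outer) = 67.00 mm.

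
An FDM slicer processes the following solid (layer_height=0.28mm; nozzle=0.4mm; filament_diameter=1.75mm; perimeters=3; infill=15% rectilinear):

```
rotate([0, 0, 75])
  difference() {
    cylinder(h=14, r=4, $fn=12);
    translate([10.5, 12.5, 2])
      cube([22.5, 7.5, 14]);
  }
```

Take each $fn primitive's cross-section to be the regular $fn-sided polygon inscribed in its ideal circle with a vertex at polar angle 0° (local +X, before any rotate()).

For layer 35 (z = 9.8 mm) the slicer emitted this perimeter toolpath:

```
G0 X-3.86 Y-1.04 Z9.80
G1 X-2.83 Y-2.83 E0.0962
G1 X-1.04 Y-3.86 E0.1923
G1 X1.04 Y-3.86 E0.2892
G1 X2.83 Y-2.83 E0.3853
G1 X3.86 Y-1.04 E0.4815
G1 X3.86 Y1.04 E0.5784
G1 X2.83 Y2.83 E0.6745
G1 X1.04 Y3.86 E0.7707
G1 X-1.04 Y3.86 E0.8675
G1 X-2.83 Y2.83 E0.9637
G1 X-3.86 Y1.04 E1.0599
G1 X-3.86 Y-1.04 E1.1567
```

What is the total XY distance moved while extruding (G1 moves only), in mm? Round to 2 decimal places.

24.84 mm

Sum the Euclidean lengths of each G1 segment: total = 24.84 mm.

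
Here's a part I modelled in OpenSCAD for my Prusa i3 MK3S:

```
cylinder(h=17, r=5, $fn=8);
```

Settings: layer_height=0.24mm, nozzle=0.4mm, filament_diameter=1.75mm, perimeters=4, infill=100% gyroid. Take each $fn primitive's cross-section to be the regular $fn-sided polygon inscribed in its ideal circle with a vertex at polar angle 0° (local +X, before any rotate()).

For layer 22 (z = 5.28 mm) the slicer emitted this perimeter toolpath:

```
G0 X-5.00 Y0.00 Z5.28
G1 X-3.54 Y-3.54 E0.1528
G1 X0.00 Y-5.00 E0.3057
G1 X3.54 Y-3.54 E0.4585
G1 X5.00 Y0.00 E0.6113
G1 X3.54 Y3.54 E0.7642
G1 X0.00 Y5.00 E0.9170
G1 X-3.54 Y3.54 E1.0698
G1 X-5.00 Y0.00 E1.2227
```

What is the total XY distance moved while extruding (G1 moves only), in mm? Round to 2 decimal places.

Sum the Euclidean lengths of each G1 segment: total = 30.63 mm.

30.63 mm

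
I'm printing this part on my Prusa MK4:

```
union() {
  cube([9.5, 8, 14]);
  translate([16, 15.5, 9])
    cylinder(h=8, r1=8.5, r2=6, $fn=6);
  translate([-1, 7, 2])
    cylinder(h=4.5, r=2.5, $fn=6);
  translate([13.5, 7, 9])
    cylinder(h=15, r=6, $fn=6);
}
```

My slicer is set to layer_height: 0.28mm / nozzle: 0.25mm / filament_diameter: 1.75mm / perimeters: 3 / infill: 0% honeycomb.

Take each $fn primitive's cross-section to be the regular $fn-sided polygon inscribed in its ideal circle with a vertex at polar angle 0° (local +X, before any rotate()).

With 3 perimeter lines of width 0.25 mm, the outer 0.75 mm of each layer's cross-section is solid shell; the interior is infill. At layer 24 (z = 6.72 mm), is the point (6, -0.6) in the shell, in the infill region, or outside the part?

At z = 6.72 mm: the cube is present — its section is the full 9.5×8 rectangle; the cone at (16, 15.5) is not intersected at this z (z outside [9, 17]); the cylinder at (-1, 7) does not reach this height (z outside [2, 6.5]); the cylinder at (13.5, 7) is absent (z outside [9, 24]); Taking the union: only the 9.5×8 cube is present, so the union is just that shape — 1 connected region. Overall, the cross-section is a single solid region. The nearest boundary edge runs (0.00, 0.00)→(9.50, 0.00); distance from the point to it = 0.60 mm. The point is not inside any of the regions above, so it lies outside the cross-section (0.60 mm from the nearest boundary).

outside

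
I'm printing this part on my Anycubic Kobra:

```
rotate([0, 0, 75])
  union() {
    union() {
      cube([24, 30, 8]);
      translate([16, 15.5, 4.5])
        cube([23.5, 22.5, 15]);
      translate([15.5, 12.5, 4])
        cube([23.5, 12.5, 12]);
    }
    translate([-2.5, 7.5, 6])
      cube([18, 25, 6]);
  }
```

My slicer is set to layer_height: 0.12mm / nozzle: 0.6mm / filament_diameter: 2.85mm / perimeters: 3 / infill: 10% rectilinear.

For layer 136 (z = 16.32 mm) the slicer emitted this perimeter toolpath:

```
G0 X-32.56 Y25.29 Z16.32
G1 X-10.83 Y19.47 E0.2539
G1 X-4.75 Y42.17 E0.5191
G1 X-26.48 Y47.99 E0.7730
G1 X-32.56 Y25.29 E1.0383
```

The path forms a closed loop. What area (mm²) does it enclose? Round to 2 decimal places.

528.66 mm²

Apply the shoelace formula to the sequence of (X, Y) vertices; enclosed area = 528.66 mm².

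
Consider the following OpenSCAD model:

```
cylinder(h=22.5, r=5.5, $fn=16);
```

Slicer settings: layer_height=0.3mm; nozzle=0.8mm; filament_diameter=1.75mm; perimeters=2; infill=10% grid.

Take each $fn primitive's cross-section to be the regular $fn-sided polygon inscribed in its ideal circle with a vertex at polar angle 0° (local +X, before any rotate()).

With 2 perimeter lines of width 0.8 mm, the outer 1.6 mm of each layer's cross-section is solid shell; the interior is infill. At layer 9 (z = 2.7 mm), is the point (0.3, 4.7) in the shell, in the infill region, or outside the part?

At z = 2.7 mm: the r=5.5 cylinder gives a regular 16-gon of circumradius 5.5 (constant along its height). Overall, the cross-section is a single solid region. The nearest boundary edge runs (2.10, 5.08)→(0.00, 5.50); distance from the point to it = 0.73 mm. The point is inside the cross-section, 0.73 mm from the nearest boundary — within the 1.6 mm shell band (2 × 0.8).

shell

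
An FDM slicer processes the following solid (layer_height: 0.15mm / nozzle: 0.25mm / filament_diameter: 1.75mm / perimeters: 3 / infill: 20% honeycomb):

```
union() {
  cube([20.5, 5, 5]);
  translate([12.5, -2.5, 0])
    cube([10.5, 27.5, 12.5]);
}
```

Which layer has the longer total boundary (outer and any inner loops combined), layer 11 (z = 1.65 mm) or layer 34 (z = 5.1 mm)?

Layer 11 (z = 1.65): the cube is present — its section is the full 20.5×5 rectangle (perimeter 51.00 mm); the cube at (12.5, -2.5) is present — its section is the full 10.5×27.5 rectangle (perimeter 76.00 mm); Merging all regions: the regions partially overlap (shared area 40.00 mm²), so the edge portions inside another operand are dropped and the merged outline is re-measured after clipping — boundary = 101.00 mm. So its perimeter = 101.00 mm. Layer 34 (z = 5.1): the cube is absent (z outside [0, 5]); the 10.5×27.5 cube at (12.5, -2.5) contributes its full rectangle (perimeter 76.00 mm); Merging all regions: only the 10.5×27.5 cube at (12.5, -2.5) is present, so the union is just that shape — boundary = 76.00 mm. So its perimeter = 76.00 mm. Layer 11 is larger (101.00 vs 76.00 mm).

layer 11 (z = 1.65 mm)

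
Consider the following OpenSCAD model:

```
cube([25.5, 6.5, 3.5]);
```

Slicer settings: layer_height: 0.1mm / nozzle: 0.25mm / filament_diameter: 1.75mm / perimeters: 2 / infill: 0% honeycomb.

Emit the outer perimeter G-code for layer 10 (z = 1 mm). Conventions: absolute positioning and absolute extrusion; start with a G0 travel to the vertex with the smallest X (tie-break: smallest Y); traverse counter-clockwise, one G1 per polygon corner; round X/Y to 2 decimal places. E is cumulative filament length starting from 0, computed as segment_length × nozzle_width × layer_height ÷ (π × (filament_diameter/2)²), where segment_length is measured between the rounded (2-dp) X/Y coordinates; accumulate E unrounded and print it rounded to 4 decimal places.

At z = 1 mm: the 25.5×6.5 cube contributes its full rectangle. The outline is a single polygon with 4 vertices. Extrusion per mm of travel: 0.25 × 0.1 / (π × 0.875²) = 0.010394. Accumulating E over each segment gives final E = 0.6652.

G0 X0.00 Y0.00 Z1.00
G1 X25.50 Y0.00 E0.2650
G1 X25.50 Y6.50 E0.3326
G1 X0.00 Y6.50 E0.5976
G1 X0.00 Y0.00 E0.6652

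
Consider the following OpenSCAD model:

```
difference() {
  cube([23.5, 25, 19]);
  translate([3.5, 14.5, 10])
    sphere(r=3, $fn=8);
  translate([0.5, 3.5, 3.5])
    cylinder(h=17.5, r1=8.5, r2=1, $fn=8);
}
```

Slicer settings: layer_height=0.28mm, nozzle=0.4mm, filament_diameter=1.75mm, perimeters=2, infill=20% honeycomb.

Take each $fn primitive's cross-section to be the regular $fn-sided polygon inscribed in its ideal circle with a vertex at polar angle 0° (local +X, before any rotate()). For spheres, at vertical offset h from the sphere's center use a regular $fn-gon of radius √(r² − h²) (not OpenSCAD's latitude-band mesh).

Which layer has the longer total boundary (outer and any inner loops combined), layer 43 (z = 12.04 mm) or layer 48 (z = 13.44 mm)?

layer 43 (z = 12.04 mm)

Layer 43 (z = 12.04): the cube (footprint 23.5×25) is included at this height (perimeter 97.00 mm); the r=3 sphere at (3.5, 14.5) contributes a regular 8-gon of circumradius √(3²−2.04²) = 2.200 (perimeter = 2·8·2.200·sin(180°/8) = 13.47 mm); the cone at (0.5, 3.5): at t=0.488 of its height the radius interpolates to r₁+(r₂−r₁)t = 4.840, giving a regular 8-gon of that circumradius (perimeter = 2·8·4.840·sin(180°/8) = 29.64 mm); Subtracting the remaining from the first: starting from the 23.5×25 cube, the r=3 sphere at (3.5, 14.5) lies wholly inside it (removes its full 13.69 mm² and its 13.47 mm outline becomes a hole wall); the cone at (0.5, 3.5) partially overlaps it — only the 35.08 mm² overlap (of its 66.26 mm²) is removed, clipping the outline — boundary (outer + 1 inner loop) = 110.46 mm. So its perimeter = 110.46 mm. Layer 48 (z = 13.44): the cube (footprint 23.5×25) is included at this height (perimeter 97.00 mm); the sphere at (3.5, 14.5) does not reach this height (|z−center|=3.440 > r=3); the cone at (0.5, 3.5) (r1=8.5→r2=1) has section circumradius 4.240 here — a regular 8-gon (perimeter = 2·8·4.240·sin(180°/8) = 25.96 mm); Taking the first minus the rest: starting from the 23.5×25 cube, the cone at (0.5, 3.5) partially overlaps it — only the 28.58 mm² overlap (of its 50.85 mm²) is removed, clipping the outline — boundary = 98.77 mm. So its perimeter = 98.77 mm. Layer 43 is larger (110.46 vs 98.77 mm).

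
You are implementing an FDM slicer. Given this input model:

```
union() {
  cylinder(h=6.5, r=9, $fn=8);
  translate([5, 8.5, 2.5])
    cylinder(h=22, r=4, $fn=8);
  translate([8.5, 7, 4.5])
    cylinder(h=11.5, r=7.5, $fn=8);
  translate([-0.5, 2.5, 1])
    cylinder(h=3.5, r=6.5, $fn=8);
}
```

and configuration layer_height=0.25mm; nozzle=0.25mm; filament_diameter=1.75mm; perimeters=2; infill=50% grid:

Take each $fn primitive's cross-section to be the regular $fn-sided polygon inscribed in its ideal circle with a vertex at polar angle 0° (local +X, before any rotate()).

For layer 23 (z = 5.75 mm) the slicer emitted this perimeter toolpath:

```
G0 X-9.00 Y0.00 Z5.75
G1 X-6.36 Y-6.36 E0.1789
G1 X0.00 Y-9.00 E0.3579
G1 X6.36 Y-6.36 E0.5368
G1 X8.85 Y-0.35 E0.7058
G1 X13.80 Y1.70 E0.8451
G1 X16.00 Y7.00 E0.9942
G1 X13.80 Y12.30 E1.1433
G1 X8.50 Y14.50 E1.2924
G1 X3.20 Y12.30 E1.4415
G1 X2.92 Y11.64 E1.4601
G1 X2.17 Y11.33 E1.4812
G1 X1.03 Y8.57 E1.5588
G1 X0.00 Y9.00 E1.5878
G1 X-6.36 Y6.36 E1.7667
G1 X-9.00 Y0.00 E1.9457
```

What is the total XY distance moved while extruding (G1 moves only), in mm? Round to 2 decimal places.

Sum the Euclidean lengths of each G1 segment: total = 74.88 mm.

74.88 mm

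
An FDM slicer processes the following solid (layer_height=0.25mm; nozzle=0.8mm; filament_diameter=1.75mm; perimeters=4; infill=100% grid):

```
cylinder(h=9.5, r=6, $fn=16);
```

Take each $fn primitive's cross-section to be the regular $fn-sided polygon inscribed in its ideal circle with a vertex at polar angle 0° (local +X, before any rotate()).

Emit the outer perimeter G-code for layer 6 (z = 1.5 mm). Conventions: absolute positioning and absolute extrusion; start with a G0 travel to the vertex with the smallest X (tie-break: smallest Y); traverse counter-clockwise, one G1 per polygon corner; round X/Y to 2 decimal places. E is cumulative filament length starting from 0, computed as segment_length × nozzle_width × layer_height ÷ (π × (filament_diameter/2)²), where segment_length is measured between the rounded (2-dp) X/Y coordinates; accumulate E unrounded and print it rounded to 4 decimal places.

At z = 1.5 mm: the r=6 cylinder contributes a regular 16-gon of circumradius 6. The outline is a single polygon with 16 vertices. Extrusion per mm of travel: 0.8 × 0.25 / (π × 0.875²) = 0.083150. Accumulating E over each segment gives final E = 3.1137.

G0 X-6.00 Y0.00 Z1.50
G1 X-5.54 Y-2.30 E0.1950
G1 X-4.24 Y-4.24 E0.3892
G1 X-2.30 Y-5.54 E0.5834
G1 X0.00 Y-6.00 E0.7784
G1 X2.30 Y-5.54 E0.9735
G1 X4.24 Y-4.24 E1.1676
G1 X5.54 Y-2.30 E1.3618
G1 X6.00 Y0.00 E1.5569
G1 X5.54 Y2.30 E1.7519
G1 X4.24 Y4.24 E1.9461
G1 X2.30 Y5.54 E2.1402
G1 X0.00 Y6.00 E2.3353
G1 X-2.30 Y5.54 E2.5303
G1 X-4.24 Y4.24 E2.7245
G1 X-5.54 Y2.30 E2.9187
G1 X-6.00 Y0.00 E3.1137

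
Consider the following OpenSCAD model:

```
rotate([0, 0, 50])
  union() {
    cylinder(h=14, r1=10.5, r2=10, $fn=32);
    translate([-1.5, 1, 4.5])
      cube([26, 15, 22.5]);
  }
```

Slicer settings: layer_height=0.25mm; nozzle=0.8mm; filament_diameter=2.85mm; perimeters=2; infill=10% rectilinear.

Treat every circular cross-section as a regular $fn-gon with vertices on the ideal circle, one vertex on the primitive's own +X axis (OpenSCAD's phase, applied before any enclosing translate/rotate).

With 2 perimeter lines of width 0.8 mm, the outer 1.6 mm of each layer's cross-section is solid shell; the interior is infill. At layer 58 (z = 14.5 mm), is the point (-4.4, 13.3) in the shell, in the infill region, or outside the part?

infill

At z = 14.5 mm: the cone is not intersected at this z (z outside [0, 14]); the cube at (-1.5, 1) (footprint 26×15) is included at this height; Taking the union: only the 26×15 cube at (-1.5, 1) is present, so the union is just that shape — 1 connected region; (whole slice rotated 50° about Z — lengths, areas and connectivity unchanged). Overall, the cross-section is a single solid region. Undo the 50° rotation: the query point maps to (7.360, 11.920) in the un-rotated model frame. The nearest boundary edge runs (24.50, 16.00)→(-1.50, 16.00); distance from the point to it = 4.08 mm. The point is inside the cross-section and 4.08 mm from the nearest boundary — more than the 1.6 mm shell width (2 × 0.8), so it's in the infill interior.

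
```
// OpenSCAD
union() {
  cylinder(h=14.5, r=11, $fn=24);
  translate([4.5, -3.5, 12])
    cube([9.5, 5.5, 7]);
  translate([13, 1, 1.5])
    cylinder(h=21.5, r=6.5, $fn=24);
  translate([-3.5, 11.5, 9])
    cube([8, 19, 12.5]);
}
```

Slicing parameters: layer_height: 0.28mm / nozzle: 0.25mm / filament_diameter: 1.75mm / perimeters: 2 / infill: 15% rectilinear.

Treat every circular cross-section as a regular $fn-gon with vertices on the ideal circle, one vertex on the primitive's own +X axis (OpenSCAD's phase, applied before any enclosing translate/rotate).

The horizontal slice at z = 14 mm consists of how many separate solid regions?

2

At z = 14 mm: the cylinder: section is a regular 24-gon, circumradius r=11; the cube at (4.5, -3.5) (footprint 9.5×5.5) is included at this height; the cylinder at (13, 1): section is a regular 24-gon, circumradius r=6.5; the cube at (-3.5, 11.5) is present — its section is the full 8×19 rectangle; Taking the union: the regions partially overlap (shared area 85.06 mm²), so overlapping operands fuse into one piece — 2 connected regions. The result has 2 disconnected regions.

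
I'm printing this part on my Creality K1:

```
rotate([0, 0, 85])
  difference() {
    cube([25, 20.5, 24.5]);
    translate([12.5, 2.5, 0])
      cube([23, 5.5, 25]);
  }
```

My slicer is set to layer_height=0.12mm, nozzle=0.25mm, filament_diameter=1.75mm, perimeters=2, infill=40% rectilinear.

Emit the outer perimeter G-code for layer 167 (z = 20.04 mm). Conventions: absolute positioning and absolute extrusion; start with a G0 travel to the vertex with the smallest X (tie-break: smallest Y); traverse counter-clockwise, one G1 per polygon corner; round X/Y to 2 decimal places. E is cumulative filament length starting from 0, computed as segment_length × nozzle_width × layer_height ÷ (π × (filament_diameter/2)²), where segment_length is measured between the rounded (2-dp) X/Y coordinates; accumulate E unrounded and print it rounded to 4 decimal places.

G0 X-20.42 Y1.79 Z20.04
G1 X0.00 Y0.00 E0.2557
G1 X2.18 Y24.90 E0.5674
G1 X-0.31 Y25.12 E0.5986
G1 X-1.40 Y12.67 E0.7545
G1 X-6.88 Y13.15 E0.8231
G1 X-5.79 Y25.60 E0.9790
G1 X-18.24 Y26.69 E1.1348
G1 X-20.42 Y1.79 E1.4466

At z = 20.04 mm: the cube (footprint 25×20.5) is included at this height; the 23×5.5 cube at (12.5, 2.5) contributes its full rectangle; Taking the first minus the rest: starting from the 25×20.5 cube, the 23×5.5 cube at (12.5, 2.5) partially overlaps it — only the 68.75 mm² overlap (of its 126.50 mm²) is removed, clipping the outline — 1 connected region; (whole slice rotated 85° about Z — lengths, areas and connectivity unchanged). The outline is a single polygon with 8 vertices. Extrusion per mm of travel: 0.25 × 0.12 / (π × 0.875²) = 0.012473. Accumulating E over each segment gives final E = 1.4466.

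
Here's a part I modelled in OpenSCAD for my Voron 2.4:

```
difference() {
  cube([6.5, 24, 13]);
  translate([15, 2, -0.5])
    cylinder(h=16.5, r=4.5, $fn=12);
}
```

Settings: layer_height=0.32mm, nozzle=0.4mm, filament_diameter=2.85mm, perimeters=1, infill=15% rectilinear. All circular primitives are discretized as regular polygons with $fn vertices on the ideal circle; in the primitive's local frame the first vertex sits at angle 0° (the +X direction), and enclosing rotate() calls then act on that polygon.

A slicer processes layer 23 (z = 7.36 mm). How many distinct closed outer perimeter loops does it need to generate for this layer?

1

At z = 7.36 mm: the 6.5×24 cube contributes its full rectangle; the r=4.5 cylinder at (15, 2) contributes a regular 12-gon of circumradius 4.5; Taking the first minus the rest: starting from the 6.5×24 cube, the r=4.5 cylinder at (15, 2) misses the remaining region (no effect) — 1 connected region. The result has 1 disconnected region.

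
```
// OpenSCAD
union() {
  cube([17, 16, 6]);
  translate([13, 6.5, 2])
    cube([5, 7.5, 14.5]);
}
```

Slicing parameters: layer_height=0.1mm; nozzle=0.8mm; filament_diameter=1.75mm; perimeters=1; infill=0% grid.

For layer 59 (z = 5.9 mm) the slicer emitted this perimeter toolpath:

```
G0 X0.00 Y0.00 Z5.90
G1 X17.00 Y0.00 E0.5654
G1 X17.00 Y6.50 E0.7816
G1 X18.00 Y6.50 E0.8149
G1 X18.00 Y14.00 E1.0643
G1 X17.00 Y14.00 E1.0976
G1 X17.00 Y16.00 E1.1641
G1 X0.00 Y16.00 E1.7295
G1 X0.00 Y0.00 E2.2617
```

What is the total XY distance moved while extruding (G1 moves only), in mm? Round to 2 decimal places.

68.00 mm

Sum the Euclidean lengths of each G1 segment: total = 68.00 mm.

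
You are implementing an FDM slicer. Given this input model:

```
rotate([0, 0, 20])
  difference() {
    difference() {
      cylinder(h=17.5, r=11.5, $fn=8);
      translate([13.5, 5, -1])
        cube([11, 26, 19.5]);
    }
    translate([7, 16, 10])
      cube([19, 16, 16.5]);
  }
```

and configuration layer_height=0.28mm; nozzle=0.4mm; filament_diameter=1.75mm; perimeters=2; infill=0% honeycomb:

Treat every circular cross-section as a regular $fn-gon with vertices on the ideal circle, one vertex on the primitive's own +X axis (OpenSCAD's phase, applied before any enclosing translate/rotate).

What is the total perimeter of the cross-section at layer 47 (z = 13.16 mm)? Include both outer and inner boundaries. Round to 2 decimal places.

At z = 13.16 mm: the cylinder: section is a regular 8-gon, circumradius r=11.5 (perimeter = 2·8·11.500·sin(180°/8) = 70.41 mm); the cube at (13.5, 5) is present — its section is the full 11×26 rectangle (perimeter 74.00 mm); Subtracting the remaining from the first: starting from the r=11.5 cylinder, the 11×26 cube at (13.5, 5) misses the remaining region (no effect) — boundary = 70.41 mm; the cube at (7, 16) (footprint 19×16) is included at this height (perimeter 70.00 mm); Taking the first minus the rest: starting from that combined region, the 19×16 cube at (7, 16) misses the remaining region (no effect) — boundary = 70.41 mm; (whole slice rotated 20° about Z — lengths, areas and connectivity unchanged). Overall, the cross-section is a single solid region. Total boundary length (outer) = 70.41 mm.

70.41 mm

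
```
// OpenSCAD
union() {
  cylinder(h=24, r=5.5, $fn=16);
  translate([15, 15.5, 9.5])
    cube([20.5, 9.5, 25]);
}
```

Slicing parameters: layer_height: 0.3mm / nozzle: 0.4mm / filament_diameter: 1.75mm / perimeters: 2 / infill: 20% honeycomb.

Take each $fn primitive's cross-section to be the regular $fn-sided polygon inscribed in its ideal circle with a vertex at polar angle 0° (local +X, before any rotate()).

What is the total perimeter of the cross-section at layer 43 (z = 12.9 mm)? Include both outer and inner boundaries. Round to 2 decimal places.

94.34 mm

At z = 12.9 mm: the r=5.5 cylinder gives a regular 16-gon of circumradius 5.5 (constant along its height) (perimeter = 2·16·5.500·sin(180°/16) = 34.34 mm); the 20.5×9.5 cube at (15, 15.5) contributes its full rectangle (perimeter 60.00 mm); Merging all regions: the 2 present regions are separate (no shared area or edge), so areas and boundary lengths simply add and each stays a separate island — boundary = 94.34 mm. Overall, the cross-section has 2 separate islands. Total boundary length (outer) = 94.34 mm.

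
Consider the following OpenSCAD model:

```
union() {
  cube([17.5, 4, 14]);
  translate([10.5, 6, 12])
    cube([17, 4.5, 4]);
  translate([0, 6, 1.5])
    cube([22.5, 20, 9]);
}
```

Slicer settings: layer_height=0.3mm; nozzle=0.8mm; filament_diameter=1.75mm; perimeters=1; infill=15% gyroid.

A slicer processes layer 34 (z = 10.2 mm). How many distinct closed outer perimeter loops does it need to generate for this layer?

At z = 10.2 mm: the cube is present — its section is the full 17.5×4 rectangle; the cube at (10.5, 6) does not reach this height (z outside [12, 16]); the cube at (0, 6) is present — its section is the full 22.5×20 rectangle; Combining (union): the 2 present regions are separate (no shared area or edge), so areas and boundary lengths simply add and each stays a separate island — 2 connected regions. The result has 2 disconnected regions.

2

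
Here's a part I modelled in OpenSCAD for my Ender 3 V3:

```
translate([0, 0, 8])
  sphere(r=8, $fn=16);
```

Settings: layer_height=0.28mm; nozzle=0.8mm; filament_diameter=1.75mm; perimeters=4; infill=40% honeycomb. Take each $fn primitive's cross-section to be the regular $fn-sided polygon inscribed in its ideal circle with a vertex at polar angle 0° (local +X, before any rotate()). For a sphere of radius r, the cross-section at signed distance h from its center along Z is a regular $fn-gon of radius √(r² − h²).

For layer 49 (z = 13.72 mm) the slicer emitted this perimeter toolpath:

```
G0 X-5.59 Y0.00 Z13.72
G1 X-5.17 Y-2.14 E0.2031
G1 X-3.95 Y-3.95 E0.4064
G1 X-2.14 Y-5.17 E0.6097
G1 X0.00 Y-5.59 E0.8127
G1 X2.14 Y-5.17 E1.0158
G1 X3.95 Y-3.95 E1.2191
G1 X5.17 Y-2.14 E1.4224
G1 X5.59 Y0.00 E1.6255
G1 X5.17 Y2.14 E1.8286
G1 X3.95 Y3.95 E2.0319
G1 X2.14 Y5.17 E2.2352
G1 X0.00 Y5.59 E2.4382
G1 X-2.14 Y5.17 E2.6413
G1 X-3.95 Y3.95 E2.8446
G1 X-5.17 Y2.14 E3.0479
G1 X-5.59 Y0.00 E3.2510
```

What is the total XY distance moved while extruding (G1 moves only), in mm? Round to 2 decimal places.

Sum the Euclidean lengths of each G1 segment: total = 34.91 mm.

34.91 mm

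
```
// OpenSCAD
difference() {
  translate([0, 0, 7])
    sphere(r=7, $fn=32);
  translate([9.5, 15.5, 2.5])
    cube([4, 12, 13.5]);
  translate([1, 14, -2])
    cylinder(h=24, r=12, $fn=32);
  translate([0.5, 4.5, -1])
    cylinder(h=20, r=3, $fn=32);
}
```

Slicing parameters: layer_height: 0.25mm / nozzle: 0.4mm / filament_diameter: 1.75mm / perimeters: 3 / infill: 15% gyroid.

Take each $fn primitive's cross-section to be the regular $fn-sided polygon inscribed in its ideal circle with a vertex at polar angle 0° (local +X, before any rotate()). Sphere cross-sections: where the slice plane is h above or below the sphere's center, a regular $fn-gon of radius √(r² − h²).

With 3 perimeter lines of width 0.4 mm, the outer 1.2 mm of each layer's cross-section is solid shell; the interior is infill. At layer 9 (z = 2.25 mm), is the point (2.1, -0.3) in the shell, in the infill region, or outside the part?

At z = 2.25 mm: the sphere: section is a regular 32-gon, circumradius = √(r²−h²) = √(7²−4.75²) = 5.142; the cube at (9.5, 15.5) is absent (z outside [2.5, 16]); the r=12 cylinder at (1, 14) gives a regular 32-gon of circumradius 12 (constant along its height); the r=3 cylinder at (0.5, 4.5) gives a regular 32-gon of circumradius 3 (constant along its height); Subtracting the remaining from the first: starting from the r=7 sphere, the r=12 cylinder at (1, 14) partially overlaps it — only the 18.05 mm² overlap (of its 449.49 mm²) is removed, clipping the outline; the r=3 cylinder at (0.5, 4.5) partially overlaps it — only the 1.43 mm² overlap (of its 28.09 mm²) is removed, clipping the outline — 1 connected region. Overall, the cross-section is a single solid region. The nearest boundary edge runs (1.09, 1.56)→(1.65, 1.73); distance from the point to it = 2.07 mm. The point is inside the cross-section and 2.07 mm from the nearest boundary — more than the 1.2 mm shell width (3 × 0.4), so it's in the infill interior.

infill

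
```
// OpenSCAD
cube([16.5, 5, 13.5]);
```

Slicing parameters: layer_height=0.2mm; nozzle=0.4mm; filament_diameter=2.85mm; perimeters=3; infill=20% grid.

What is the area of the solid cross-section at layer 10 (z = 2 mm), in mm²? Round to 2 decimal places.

At z = 2 mm: the cube is present — its section is the full 16.5×5 rectangle (area 82.50 mm²). Overall, the cross-section is a single solid region. Net area = 82.50 mm².

82.50 mm²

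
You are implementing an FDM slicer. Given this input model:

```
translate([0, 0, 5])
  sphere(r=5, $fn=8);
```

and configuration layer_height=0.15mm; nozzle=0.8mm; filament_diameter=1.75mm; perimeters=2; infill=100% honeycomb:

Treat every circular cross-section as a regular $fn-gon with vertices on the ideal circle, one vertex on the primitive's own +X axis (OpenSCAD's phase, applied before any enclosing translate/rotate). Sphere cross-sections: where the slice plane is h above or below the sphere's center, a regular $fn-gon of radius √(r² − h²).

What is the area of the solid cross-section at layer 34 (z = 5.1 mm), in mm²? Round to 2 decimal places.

70.68 mm²

At z = 5.1 mm: the sphere: section is a regular 8-gon, circumradius = √(r²−h²) = √(5²−0.1²) = 4.999 (area = (8/2)·4.999²·sin(360°/8) = 70.68 mm²). Overall, the cross-section is a single solid region. Net area = 70.68 mm².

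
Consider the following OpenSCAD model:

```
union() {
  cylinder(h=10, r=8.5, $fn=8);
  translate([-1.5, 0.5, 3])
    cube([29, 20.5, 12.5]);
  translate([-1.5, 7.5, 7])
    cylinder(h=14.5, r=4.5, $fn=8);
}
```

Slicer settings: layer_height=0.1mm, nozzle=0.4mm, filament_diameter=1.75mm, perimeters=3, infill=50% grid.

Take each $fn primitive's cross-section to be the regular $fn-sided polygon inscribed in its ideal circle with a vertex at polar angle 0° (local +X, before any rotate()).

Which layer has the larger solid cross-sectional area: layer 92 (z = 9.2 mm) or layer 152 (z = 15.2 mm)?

layer 92 (z = 9.2 mm)

Layer 92 (z = 9.2): the r=8.5 cylinder contributes a regular 8-gon of circumradius 8.5 (area = (8/2)·8.500²·sin(360°/8) = 204.35 mm²); the cube at (-1.5, 0.5) is present — its section is the full 29×20.5 rectangle (area 594.50 mm²); the r=4.5 cylinder at (-1.5, 7.5) contributes a regular 8-gon of circumradius 4.5 (area = (8/2)·4.500²·sin(360°/8) = 57.28 mm²); Merging all regions: the regions partially overlap — summed areas 856.13 mm² minus the doubly-counted overlap 99.28 mm² gives 756.85 mm² — area = 756.85 mm². So its area = 756.85 mm². Layer 152 (z = 15.2): the cylinder is not intersected at this z (z outside [0, 10]); the cube at (-1.5, 0.5) is present — its section is the full 29×20.5 rectangle (area 594.50 mm²); the r=4.5 cylinder at (-1.5, 7.5) contributes a regular 8-gon of circumradius 4.5 (area = (8/2)·4.500²·sin(360°/8) = 57.28 mm²); Taking the union: the regions partially overlap — summed areas 651.78 mm² minus the doubly-counted overlap 28.64 mm² gives 623.14 mm² — area = 623.14 mm². So its area = 623.14 mm². Layer 92 is larger (756.85 vs 623.14 mm²).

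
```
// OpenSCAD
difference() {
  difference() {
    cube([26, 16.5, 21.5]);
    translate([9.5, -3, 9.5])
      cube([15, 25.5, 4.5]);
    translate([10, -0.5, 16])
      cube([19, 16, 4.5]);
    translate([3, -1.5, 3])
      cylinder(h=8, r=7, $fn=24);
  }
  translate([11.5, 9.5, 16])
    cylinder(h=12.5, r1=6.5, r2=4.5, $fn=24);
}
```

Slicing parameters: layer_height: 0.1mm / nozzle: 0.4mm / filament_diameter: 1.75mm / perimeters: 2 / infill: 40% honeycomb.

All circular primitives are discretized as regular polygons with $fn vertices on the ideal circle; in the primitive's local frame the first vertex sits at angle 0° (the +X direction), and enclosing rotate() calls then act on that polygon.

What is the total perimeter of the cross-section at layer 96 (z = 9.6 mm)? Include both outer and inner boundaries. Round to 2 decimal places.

At z = 9.6 mm: the cube is present — its section is the full 26×16.5 rectangle (perimeter 85.00 mm); the 15×25.5 cube at (9.5, -3) contributes its full rectangle (perimeter 81.00 mm); the cube at (10, -0.5) does not reach this height (z outside [16, 20.5]); the cylinder at (3, -1.5): section is a regular 24-gon, circumradius r=7 (perimeter = 2·24·7.000·sin(180°/24) = 43.86 mm); Taking the first minus the rest: starting from the 26×16.5 cube, the 15×25.5 cube at (9.5, -3) partially overlaps it — only the 247.50 mm² overlap (of its 382.50 mm²) is removed, clipping the outline; the r=7 cylinder at (3, -1.5) partially overlaps it — only the 43.23 mm² overlap (of its 152.19 mm²) is removed, clipping the outline — boundary = 84.35 mm; the cone at (11.5, 9.5) is not intersected at this z (z outside [16, 28.5]); Taking the first minus the rest: none of the subtracted shapes is present at this height, so the result so far is unchanged — boundary = 84.35 mm. Overall, the cross-section has 2 separate islands. Total boundary length (outer) = 84.35 mm.

84.35 mm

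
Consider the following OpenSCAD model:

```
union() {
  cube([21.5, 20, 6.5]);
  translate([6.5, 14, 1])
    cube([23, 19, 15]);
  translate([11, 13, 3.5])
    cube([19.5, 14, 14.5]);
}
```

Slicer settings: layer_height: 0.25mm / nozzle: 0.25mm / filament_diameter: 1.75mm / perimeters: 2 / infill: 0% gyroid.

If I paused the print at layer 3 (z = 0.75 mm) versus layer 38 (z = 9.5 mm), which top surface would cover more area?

Layer 3 (z = 0.75): the cube (footprint 21.5×20) is included at this height (area 430.00 mm²); the cube at (6.5, 14) is absent (z outside [1, 16]); the cube at (11, 13) is absent (z outside [3.5, 18]); Combining (union): only the 21.5×20 cube is present, so the union is just that shape — area = 430.00 mm². So its area = 430.00 mm². Layer 38 (z = 9.5): the cube is not intersected at this z (z outside [0, 6.5]); the cube at (6.5, 14) is present — its section is the full 23×19 rectangle (area 437.00 mm²); the cube at (11, 13) (footprint 19.5×14) is included at this height (area 273.00 mm²); Taking the union: the regions partially overlap — summed areas 710.00 mm² minus the doubly-counted overlap 240.50 mm² gives 469.50 mm² — area = 469.50 mm². So its area = 469.50 mm². Layer 38 is larger (469.50 vs 430.00 mm²).

layer 38 (z = 9.5 mm)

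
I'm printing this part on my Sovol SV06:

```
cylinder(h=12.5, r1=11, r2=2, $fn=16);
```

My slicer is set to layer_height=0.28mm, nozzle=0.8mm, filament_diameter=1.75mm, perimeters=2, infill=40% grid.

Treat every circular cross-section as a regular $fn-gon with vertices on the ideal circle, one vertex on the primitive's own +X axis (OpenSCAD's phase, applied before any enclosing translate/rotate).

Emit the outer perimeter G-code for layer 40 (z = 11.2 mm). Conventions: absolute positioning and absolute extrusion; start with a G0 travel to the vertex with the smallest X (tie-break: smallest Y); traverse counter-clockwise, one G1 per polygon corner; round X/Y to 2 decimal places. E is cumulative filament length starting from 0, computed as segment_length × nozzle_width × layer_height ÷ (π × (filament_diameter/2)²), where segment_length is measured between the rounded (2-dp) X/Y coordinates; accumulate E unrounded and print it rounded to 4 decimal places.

At z = 11.2 mm: the cone: at t=0.896 of its height the radius interpolates to r₁+(r₂−r₁)t = 2.936, giving a regular 16-gon of that circumradius. The outline is a single polygon with 16 vertices. Extrusion per mm of travel: 0.8 × 0.28 / (π × 0.875²) = 0.093128. Accumulating E over each segment gives final E = 1.7073.

G0 X-2.94 Y0.00 Z11.20
G1 X-2.71 Y-1.12 E0.1065
G1 X-2.08 Y-2.08 E0.2134
G1 X-1.12 Y-2.71 E0.3204
G1 X0.00 Y-2.94 E0.4268
G1 X1.12 Y-2.71 E0.5333
G1 X2.08 Y-2.08 E0.6402
G1 X2.71 Y-1.12 E0.7472
G1 X2.94 Y0.00 E0.8537
G1 X2.71 Y1.12 E0.9601
G1 X2.08 Y2.08 E1.0671
G1 X1.12 Y2.71 E1.1740
G1 X0.00 Y2.94 E1.2805
G1 X-1.12 Y2.71 E1.3870
G1 X-2.08 Y2.08 E1.4939
G1 X-2.71 Y1.12 E1.6008
G1 X-2.94 Y0.00 E1.7073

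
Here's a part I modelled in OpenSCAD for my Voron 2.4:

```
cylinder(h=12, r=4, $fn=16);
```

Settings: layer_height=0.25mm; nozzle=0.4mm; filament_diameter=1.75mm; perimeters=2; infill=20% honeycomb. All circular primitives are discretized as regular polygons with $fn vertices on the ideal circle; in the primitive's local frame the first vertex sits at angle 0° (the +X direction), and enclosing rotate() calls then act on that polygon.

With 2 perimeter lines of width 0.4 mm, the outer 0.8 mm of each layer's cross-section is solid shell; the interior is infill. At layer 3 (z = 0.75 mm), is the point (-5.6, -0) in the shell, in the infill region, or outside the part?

At z = 0.75 mm: the r=4 cylinder contributes a regular 16-gon of circumradius 4. Overall, the cross-section is a single solid region. The nearest boundary edge runs (-3.70, 1.53)→(-4.00, 0.00); distance from the point to it = 1.60 mm. The point is not inside any of the regions above, so it lies outside the cross-section (1.60 mm from the nearest boundary).

outside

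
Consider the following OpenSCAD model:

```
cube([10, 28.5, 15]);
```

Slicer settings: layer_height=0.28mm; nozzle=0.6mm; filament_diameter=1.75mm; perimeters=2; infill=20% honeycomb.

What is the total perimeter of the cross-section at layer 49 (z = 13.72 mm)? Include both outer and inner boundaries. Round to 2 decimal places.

77.00 mm

At z = 13.72 mm: the cube (footprint 10×28.5) is included at this height (perimeter 77.00 mm). Overall, the cross-section is a single solid region. Total boundary length (outer) = 77.00 mm.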